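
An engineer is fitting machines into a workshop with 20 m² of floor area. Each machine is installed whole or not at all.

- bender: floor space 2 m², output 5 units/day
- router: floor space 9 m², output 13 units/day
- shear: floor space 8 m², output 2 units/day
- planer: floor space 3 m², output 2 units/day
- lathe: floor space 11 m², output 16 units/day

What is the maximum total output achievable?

Allowing fractional choices, the relaxed optimum would be about 31.1, but machines are indivisible.
router + lathe: floor space 9 + 11 = 20 ≤ 20, output 13 + 16 = 29.
bender + planer + lathe: floor space 2 + 3 + 11 = 16 ≤ 20, output 5 + 2 + 16 = 23.
bender + lathe: floor space 2 + 11 = 13 ≤ 20, output 5 + 16 = 21.
Best is router and lathe with total output 29.

29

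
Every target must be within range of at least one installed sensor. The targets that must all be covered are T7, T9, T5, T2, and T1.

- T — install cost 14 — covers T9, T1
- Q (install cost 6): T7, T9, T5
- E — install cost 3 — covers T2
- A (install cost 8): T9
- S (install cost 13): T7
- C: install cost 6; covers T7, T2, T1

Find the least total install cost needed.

The greedy cost-per-new-target heuristic would pick Q, E, and C for 15, but a cheaper cover exists.
Choose Q and C: together they cover T7, T9, T5, T2, T1 — every target.
Total install cost: 6 + 6 = 12.
No cover costs less than 12.

12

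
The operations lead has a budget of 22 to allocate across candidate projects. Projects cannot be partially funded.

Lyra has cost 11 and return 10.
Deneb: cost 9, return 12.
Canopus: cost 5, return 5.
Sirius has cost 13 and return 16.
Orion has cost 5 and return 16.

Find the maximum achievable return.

This is an integer program with binary decision variables.
Allowing fractional choices, the relaxed optimum would be about 37.8, but projects are indivisible.
Deneb + Canopus + Orion: cost 9 + 5 + 5 = 19 ≤ 22, return 12 + 5 + 16 = 33.
Sirius + Orion: cost 13 + 5 = 18 ≤ 22, return 16 + 16 = 32.
Lyra + Canopus + Orion: cost 11 + 5 + 5 = 21 ≤ 22, return 10 + 5 + 16 = 31.
Best is Deneb, Canopus, and Orion with total return 33.

33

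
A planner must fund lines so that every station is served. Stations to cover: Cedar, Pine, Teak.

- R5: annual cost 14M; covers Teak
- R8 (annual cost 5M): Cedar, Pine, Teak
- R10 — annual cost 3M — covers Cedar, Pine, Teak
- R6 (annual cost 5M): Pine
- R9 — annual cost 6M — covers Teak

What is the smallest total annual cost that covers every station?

R10 alone covers Cedar, Pine, Teak — every station.
Total annual cost: 3.

3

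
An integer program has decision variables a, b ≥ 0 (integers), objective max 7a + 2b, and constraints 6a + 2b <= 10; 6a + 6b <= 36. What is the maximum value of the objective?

Relaxing integrality, the LP optimum is 11.67 at (a,b) = (1.67, 0), which is not an integer point.
(a,b)=(1,2): 6·1+2·2=10≤10, 6·1+6·2=18≤36, objective 11.
(a,b)=(1,1): 6·1+2·1=8≤10, 6·1+6·1=12≤36, objective 9.
(a,b)=(1,0): 6·1+2·0=6≤10, 6·1+6·0=6≤36, objective 7.
No feasible integer point exceeds 11.

11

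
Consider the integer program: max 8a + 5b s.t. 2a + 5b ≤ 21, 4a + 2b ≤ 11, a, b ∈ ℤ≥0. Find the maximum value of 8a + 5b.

23

Relaxing integrality, the LP optimum is 25.88 at (a,b) = (0.812, 3.88), which is not an integer point.
(a,b)=(1,3) is feasible, giving 23.
(a,b)=(0,4) is feasible, giving 20.
(a,b)=(1,2) is feasible, giving 18.
No feasible integer point exceeds 23.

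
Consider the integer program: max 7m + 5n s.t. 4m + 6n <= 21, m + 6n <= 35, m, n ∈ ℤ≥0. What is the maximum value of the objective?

35

(m,n)=(5,0) is feasible, giving 35.
(m,n)=(4,0) is feasible, giving 28.
Maximum is 35 at (m,n)=(5,0).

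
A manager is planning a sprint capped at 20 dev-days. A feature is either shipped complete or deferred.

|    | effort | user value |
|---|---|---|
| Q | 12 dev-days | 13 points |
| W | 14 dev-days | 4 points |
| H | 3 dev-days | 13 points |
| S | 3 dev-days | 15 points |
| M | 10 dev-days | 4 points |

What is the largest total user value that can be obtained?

Allowing fractional choices, the relaxed optimum would be about 41.8, but features are indivisible.
Q + H + S: effort 12 + 3 + 3 = 18 ≤ 20, user value 13 + 13 + 15 = 41.
H + S + M: effort 3 + 3 + 10 = 16 ≤ 20, user value 13 + 15 + 4 = 32.
Best is Q, H, and S with total user value 41.

41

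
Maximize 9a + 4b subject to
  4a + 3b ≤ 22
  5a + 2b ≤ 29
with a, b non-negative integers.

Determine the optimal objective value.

45

(a,b)=(5,0): 4·5+3·0=20≤22, 5·5+2·0=25≤29, objective 45.
(a,b)=(4,1): 4·4+3·1=19≤22, 5·4+2·1=22≤29, objective 40.
(a,b)=(4,0): 4·4+3·0=16≤22, 5·4+2·0=20≤29, objective 36.
No feasible integer point exceeds 45.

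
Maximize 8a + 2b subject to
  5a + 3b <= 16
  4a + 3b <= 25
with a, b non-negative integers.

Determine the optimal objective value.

(a,b)=(3,0): 5·3+3·0=15≤16, 4·3+3·0=12≤25, objective 24.
(a,b)=(2,1): 5·2+3·1=13≤16, 4·2+3·1=11≤25, objective 18.
(a,b)=(2,0): 5·2+3·0=10≤16, 4·2+3·0=8≤25, objective 16.
No feasible integer point exceeds 24.

24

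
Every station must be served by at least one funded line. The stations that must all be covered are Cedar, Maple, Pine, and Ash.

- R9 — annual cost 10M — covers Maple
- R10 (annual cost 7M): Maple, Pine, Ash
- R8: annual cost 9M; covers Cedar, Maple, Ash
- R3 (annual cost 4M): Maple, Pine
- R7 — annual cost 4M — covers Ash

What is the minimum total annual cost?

Choose R8 and R3: together they cover Cedar, Maple, Pine, Ash — every station.
Total annual cost: 9 + 4 = 13.

13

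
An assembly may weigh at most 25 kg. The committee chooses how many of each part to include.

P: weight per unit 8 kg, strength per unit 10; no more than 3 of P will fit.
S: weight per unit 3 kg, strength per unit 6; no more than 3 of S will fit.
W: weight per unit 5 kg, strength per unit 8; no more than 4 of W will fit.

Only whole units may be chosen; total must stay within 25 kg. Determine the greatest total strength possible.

Take 3×S and 3×W: weight 24 ≤ 25, strength 3·6 + 3·8 = 42.
S has the best ratio (6/3) and is taken to its limit of 3; remaining capacity is filled optimally with the others.

42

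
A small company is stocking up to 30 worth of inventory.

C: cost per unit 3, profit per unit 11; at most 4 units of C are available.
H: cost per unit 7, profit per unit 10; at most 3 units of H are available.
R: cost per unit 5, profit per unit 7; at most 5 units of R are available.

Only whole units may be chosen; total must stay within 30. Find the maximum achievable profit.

68

This is a bounded integer knapsack.
C has the best ratio (11/3); taking only C gives at most 4×11 = 44 (stopped by the supply cap of 4).
Mixing does better — 4×C, 1×H, and 2×R: cost 29 ≤ 30, profit 4·11 + 1·10 + 2·7 = 68.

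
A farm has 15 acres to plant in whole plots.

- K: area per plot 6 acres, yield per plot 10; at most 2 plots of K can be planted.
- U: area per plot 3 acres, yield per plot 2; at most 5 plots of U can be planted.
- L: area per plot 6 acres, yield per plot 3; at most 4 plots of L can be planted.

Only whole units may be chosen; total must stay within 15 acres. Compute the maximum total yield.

K has the best ratio (10/6); taking only K gives at most 2×10 = 20 (stopped by the area limit).
Mixing does better — 2×K and 1×U: area 15 ≤ 15, yield 2·10 + 1·2 = 22.

22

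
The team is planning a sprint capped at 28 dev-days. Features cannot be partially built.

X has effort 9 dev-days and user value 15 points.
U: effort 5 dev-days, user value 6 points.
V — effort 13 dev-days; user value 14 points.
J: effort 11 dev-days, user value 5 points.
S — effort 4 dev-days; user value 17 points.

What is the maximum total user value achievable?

46

Allowing fractional choices, the relaxed optimum would be about 48.8, but features are indivisible.
U + V + S: effort 5 + 13 + 4 = 22 ≤ 28, user value 6 + 14 + 17 = 37.
X + U + S: effort 9 + 5 + 4 = 18 ≤ 28, user value 15 + 6 + 17 = 38.
X + V + S: effort 9 + 13 + 4 = 26 ≤ 28, user value 15 + 14 + 17 = 46.
Best is X, V, and S with total user value 46.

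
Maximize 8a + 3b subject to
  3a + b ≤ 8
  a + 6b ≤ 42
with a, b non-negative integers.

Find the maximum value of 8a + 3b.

23

The continuous relaxation peaks at (0.353, 6.94) with value 23.65; rounding to a feasible lattice point costs some objective.
(a,b)=(1,5): 3·1+1·5=8≤8, 1·1+6·5=31≤42, objective 23.
(a,b)=(0,7): 3·0+1·7=7≤8, 1·0+6·7=42≤42, objective 21.
(a,b)=(1,4): 3·1+1·4=7≤8, 1·1+6·4=25≤42, objective 20.
Maximum is 23 at (a,b)=(1,5).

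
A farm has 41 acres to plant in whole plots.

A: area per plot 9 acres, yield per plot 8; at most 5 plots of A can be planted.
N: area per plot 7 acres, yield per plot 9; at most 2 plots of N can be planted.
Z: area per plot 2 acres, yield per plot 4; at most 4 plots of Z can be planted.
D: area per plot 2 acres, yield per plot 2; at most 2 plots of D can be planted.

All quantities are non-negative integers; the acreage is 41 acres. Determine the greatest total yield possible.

50

2×A, 2×N, 3×Z, and 1×D: area 40 ≤ 41, yield 2·8 + 2·9 + 3·4 + 1·2 = 48.
2×A, 2×N, and 4×Z: area 40 ≤ 41, yield 2·8 + 2·9 + 4·4 = 50.
Best is 50.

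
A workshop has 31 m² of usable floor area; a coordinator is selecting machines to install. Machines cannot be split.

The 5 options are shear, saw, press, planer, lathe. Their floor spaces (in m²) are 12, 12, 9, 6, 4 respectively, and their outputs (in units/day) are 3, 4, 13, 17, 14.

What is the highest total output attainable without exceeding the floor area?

Take saw, press, planer, and lathe: floor space 12 + 9 + 6 + 4 = 31 ≤ 31, output 4 + 13 + 17 + 14 = 48.
No other feasible combination does better.

48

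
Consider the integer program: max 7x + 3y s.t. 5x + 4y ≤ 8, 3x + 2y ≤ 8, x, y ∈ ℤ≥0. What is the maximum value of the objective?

7

The continuous relaxation peaks at (1.6, 0) with value 11.20; rounding to a feasible lattice point costs some objective.
(x,y)=(1,0): 5·1+4·0=5≤8, 3·1+2·0=3≤8, objective 7.
(x,y)=(0,1): 5·0+4·1=4≤8, 3·0+2·1=2≤8, objective 3.
No feasible integer point exceeds 7.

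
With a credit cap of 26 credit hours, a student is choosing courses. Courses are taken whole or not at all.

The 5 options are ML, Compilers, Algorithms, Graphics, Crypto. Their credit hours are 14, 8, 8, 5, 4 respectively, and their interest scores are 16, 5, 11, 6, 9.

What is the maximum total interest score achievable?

36

ML + Algorithms + Crypto: credit hours 14 + 8 + 4 = 26 ≤ 26, interest score 16 + 11 + 9 = 36.
ML + Graphics + Crypto: credit hours 14 + 5 + 4 = 23 ≤ 26, interest score 16 + 6 + 9 = 31.
Compilers + Algorithms + Graphics + Crypto: credit hours 8 + 8 + 5 + 4 = 25 ≤ 26, interest score 5 + 11 + 6 + 9 = 31.
Best is ML, Algorithms, and Crypto with total interest score 36.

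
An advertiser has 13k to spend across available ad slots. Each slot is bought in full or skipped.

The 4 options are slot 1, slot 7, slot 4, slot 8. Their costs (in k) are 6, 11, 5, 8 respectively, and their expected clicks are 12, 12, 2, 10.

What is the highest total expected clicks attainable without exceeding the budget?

This is an integer program with binary decision variables.
slot 7: cost 11 ≤ 13, expected clicks 12.
slot 1: cost 6 ≤ 13, expected clicks 12.
slot 1 + slot 4: cost 6 + 5 = 11 ≤ 13, expected clicks 12 + 2 = 14.
Best is slot 1 and slot 4 with total expected clicks 14.

14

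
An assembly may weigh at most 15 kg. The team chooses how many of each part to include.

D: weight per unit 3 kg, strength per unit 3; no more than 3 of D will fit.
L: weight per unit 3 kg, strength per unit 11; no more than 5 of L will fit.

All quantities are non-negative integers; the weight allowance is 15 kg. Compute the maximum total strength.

55

L has the best ratio (11/3); taking only L gives at most 5×11 = 55 (stopped by the weight limit).
Optimal: 5×L: weight 15 ≤ 15, strength 5·11 = 55.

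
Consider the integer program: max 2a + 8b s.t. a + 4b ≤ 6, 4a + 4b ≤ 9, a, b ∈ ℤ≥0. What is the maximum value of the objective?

Relaxing integrality, the LP optimum is 12.00 at (a,b) = (0, 1.5), which is not an integer point.
(a,b)=(1,1): 1·1+4·1=5≤6, 4·1+4·1=8≤9, objective 10.
(a,b)=(0,1): 1·0+4·1=4≤6, 4·0+4·1=4≤9, objective 8.
(a,b)=(2,0): 1·2+4·0=2≤6, 4·2+4·0=8≤9, objective 4.
(a,b)=(1,0): 1·1+4·0=1≤6, 4·1+4·0=4≤9, objective 2.
The best lattice point is (1,1), giving 10.

10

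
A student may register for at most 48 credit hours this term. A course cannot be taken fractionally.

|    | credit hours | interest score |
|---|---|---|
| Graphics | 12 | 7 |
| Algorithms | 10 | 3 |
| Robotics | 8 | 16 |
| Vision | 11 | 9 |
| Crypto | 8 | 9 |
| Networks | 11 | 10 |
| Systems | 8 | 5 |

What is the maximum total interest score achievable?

49

Allowing fractional choices, the relaxed optimum would be about 50.2, but courses are indivisible.
Robotics + Vision + Crypto + Networks + Systems: credit hours 8 + 11 + 8 + 11 + 8 = 46 ≤ 48, interest score 16 + 9 + 9 + 10 + 5 = 49.
Algorithms + Robotics + Vision + Crypto + Networks: credit hours 10 + 8 + 11 + 8 + 11 = 48 ≤ 48, interest score 3 + 16 + 9 + 9 + 10 = 47.
Graphics + Robotics + Crypto + Networks + Systems: credit hours 12 + 8 + 8 + 11 + 8 = 47 ≤ 48, interest score 7 + 16 + 9 + 10 + 5 = 47.
Best is Robotics, Vision, Crypto, Networks, and Systems with total interest score 49.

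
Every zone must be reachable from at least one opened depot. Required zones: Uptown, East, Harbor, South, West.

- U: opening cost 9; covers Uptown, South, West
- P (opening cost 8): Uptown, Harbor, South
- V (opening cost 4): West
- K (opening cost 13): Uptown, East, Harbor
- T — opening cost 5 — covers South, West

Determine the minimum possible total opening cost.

18

The greedy cost-per-new-zone heuristic would pick T, P, and K for 26, but a cheaper cover exists.
Choose K and T: together they cover Uptown, East, Harbor, South, West — every zone.
Total opening cost: 13 + 5 = 18.
No cover costs less than 18.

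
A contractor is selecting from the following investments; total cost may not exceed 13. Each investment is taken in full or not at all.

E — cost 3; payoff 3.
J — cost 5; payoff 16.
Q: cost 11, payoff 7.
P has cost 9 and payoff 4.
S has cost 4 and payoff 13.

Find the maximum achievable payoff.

Allowing fractional choices, the relaxed optimum would be about 32.6, but investments are indivisible.
J + S: cost 5 + 4 = 9 ≤ 13, payoff 16 + 13 = 29.
E + J + S: cost 3 + 5 + 4 = 12 ≤ 13, payoff 3 + 16 + 13 = 32.
Best is E, J, and S with total payoff 32.

32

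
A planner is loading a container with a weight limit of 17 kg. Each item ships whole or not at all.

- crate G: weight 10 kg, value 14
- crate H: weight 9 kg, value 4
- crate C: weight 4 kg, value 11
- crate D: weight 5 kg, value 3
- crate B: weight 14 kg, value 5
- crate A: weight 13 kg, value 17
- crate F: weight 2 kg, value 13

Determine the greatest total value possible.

38

crate A + crate F: weight 13 + 2 = 15 ≤ 17, value 17 + 13 = 30.
crate G + crate C + crate F: weight 10 + 4 + 2 = 16 ≤ 17, value 14 + 11 + 13 = 38.
Best is crate G, crate C, and crate F with total value 38.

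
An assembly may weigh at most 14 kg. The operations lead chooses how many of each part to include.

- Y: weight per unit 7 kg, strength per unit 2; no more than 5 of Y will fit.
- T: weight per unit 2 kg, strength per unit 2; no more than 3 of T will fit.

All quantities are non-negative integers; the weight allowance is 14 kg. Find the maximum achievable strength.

8

This is a bounded integer knapsack.
1×Y and 3×T: weight 13 ≤ 14, strength 1·2 + 3·2 = 8.
3×T: weight 6 ≤ 14, strength 3·2 = 6.
Best is 8.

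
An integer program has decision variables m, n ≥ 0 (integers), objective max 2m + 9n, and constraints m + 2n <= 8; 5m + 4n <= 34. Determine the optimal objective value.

(m,n)=(0,4): 1·0+2·4=8≤8, 5·0+4·4=16≤34, objective 36.
(m,n)=(1,3): 1·1+2·3=7≤8, 5·1+4·3=17≤34, objective 29.
No feasible integer point exceeds 36.

36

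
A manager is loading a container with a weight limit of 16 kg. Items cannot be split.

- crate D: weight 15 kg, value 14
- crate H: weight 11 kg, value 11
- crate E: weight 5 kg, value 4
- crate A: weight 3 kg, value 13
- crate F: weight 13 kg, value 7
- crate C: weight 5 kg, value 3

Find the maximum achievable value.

24

This is an integer program with binary decision variables.
crate H + crate A: weight 11 + 3 = 14 ≤ 16, value 11 + 13 = 24.
crate E + crate A + crate C: weight 5 + 3 + 5 = 13 ≤ 16, value 4 + 13 + 3 = 20.
Best is crate H and crate A with total value 24.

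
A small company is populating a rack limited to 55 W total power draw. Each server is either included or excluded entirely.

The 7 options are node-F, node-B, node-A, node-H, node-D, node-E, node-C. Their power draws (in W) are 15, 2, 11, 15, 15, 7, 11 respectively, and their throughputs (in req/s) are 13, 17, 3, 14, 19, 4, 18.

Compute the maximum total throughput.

72

Allowing fractional choices, the relaxed optimum would be about 78.4, but servers are indivisible.
node-B + node-H + node-D + node-E + node-C: power draw 2 + 15 + 15 + 7 + 11 = 50 ≤ 55, throughput 17 + 14 + 19 + 4 + 18 = 72.
node-F + node-B + node-D + node-E + node-C: power draw 15 + 2 + 15 + 7 + 11 = 50 ≤ 55, throughput 13 + 17 + 19 + 4 + 18 = 71.
node-B + node-A + node-H + node-D + node-C: power draw 2 + 11 + 15 + 15 + 11 = 54 ≤ 55, throughput 17 + 3 + 14 + 19 + 18 = 71.
Best is node-B, node-H, node-D, node-E, and node-C with total throughput 72.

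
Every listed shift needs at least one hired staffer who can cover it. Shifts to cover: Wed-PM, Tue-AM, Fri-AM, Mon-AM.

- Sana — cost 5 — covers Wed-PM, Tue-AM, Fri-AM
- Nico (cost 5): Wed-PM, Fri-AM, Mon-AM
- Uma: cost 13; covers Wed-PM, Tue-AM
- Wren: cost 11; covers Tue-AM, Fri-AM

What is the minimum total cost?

Choose Sana and Nico: together they cover Wed-PM, Tue-AM, Fri-AM, Mon-AM — every shift.
Total cost: 5 + 5 = 10.
No cover costs less than 10.

10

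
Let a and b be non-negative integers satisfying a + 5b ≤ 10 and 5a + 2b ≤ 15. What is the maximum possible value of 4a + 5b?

13

Relaxing integrality, the LP optimum is 17.17 at (a,b) = (2.39, 1.52), which is not an integer point.
(a,b)=(2,1): 1·2+5·1=7≤10, 5·2+2·1=12≤15, objective 13.
(a,b)=(3,0): 1·3+5·0=3≤10, 5·3+2·0=15≤15, objective 12.
(a,b)=(1,1): 1·1+5·1=6≤10, 5·1+2·1=7≤15, objective 9.
(a,b)=(2,0): 1·2+5·0=2≤10, 5·2+2·0=10≤15, objective 8.
Maximum is 13 at (a,b)=(2,1).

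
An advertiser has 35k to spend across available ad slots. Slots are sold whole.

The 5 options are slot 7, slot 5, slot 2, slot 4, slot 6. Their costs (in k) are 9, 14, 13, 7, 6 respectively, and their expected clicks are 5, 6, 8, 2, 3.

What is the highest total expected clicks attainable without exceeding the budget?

18

slot 5 + slot 2 + slot 6: cost 14 + 13 + 6 = 33 ≤ 35, expected clicks 6 + 8 + 3 = 17.
slot 7 + slot 2 + slot 4 + slot 6: cost 9 + 13 + 7 + 6 = 35 ≤ 35, expected clicks 5 + 8 + 2 + 3 = 18.
Best is slot 7, slot 2, slot 4, and slot 6 with total expected clicks 18.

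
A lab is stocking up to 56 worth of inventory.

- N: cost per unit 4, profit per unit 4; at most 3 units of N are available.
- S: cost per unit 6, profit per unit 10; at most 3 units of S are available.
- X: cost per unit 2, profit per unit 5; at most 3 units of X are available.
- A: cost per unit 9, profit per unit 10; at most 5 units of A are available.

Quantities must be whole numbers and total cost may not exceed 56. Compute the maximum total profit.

X has the best ratio (5/2); taking only X gives at most 3×5 = 15 (stopped by the supply cap of 3).
Mixing does better — 1×N, 3×S, 3×X, and 3×A: cost 55 ≤ 56, profit 1·4 + 3·10 + 3·5 + 3·10 = 79.

79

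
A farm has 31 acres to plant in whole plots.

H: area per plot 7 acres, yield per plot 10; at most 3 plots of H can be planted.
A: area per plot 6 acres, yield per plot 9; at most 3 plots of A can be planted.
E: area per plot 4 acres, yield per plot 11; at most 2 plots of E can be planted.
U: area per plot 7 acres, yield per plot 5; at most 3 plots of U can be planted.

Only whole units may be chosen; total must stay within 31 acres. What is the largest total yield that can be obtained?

52

This is a bounded integer knapsack.
2×H, 1×A, and 2×E: area 28 ≤ 31, yield 2·10 + 1·9 + 2·11 = 51.
3×H and 2×E: area 29 ≤ 31, yield 3·10 + 2·11 = 52.
Best is 52.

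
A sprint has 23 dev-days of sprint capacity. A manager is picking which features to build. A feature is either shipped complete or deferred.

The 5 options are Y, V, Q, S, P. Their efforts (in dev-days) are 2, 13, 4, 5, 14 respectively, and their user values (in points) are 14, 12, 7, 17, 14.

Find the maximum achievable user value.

Allowing fractional choices, the relaxed optimum would be about 50.0, but features are indivisible.
Y + Q + S: effort 2 + 4 + 5 = 11 ≤ 23, user value 14 + 7 + 17 = 38.
Y + V + S: effort 2 + 13 + 5 = 20 ≤ 23, user value 14 + 12 + 17 = 43.
Y + S + P: effort 2 + 5 + 14 = 21 ≤ 23, user value 14 + 17 + 14 = 45.
Best is Y, S, and P with total user value 45.

45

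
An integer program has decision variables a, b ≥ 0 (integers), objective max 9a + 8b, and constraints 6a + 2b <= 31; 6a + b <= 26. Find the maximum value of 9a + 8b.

120

(a,b)=(0,15): 6·0+2·15=30≤31, 6·0+1·15=15≤26, objective 120.
(a,b)=(0,14): 6·0+2·14=28≤31, 6·0+1·14=14≤26, objective 112.
Maximum is 120 at (a,b)=(0,15).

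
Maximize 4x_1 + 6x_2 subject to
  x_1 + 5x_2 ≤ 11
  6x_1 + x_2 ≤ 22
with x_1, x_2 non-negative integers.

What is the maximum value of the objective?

18

The continuous relaxation peaks at (3.41, 1.52) with value 22.76; rounding to a feasible lattice point costs some objective.
(x_1,x_2)=(3,1): 1·3+5·1=8≤11, 6·3+1·1=19≤22, objective 18.
(x_1,x_2)=(2,1): 1·2+5·1=7≤11, 6·2+1·1=13≤22, objective 14.
(x_1,x_2)=(3,0): 1·3+5·0=3≤11, 6·3+1·0=18≤22, objective 12.
Maximum is 18 at (x_1,x_2)=(3,1).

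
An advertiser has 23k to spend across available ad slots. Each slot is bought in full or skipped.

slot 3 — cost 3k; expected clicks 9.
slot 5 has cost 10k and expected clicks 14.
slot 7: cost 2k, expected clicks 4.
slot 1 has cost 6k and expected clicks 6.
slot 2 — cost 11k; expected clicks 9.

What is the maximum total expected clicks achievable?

Allowing fractional choices, the relaxed optimum would be about 34.6, but ad slots are indivisible.
slot 3 + slot 5 + slot 7 + slot 1: cost 3 + 10 + 2 + 6 = 21 ≤ 23, expected clicks 9 + 14 + 4 + 6 = 33.
slot 3 + slot 5 + slot 1: cost 3 + 10 + 6 = 19 ≤ 23, expected clicks 9 + 14 + 6 = 29.
slot 3 + slot 7 + slot 1 + slot 2: cost 3 + 2 + 6 + 11 = 22 ≤ 23, expected clicks 9 + 4 + 6 + 9 = 28.
Best is slot 3, slot 5, slot 7, and slot 1 with total expected clicks 33.

33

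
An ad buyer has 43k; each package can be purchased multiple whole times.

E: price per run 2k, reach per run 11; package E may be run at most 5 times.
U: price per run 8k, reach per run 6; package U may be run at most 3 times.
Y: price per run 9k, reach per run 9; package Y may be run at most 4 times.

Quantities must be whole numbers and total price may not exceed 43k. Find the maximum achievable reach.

82

E has the best ratio (11/2); taking only E gives at most 5×11 = 55 (stopped by the supply cap of 5).
Mixing does better — 5×E and 3×Y: price 37 ≤ 43, reach 5·11 + 3·9 = 82.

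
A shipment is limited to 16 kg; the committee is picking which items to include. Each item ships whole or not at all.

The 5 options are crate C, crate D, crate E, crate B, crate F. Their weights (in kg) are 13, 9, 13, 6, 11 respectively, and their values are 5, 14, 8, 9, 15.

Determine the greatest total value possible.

Allowing fractional choices, the relaxed optimum would be about 24.4, but items are indivisible.
crate D + crate B: weight 9 + 6 = 15 ≤ 16, value 14 + 9 = 23.
crate D: weight 9 ≤ 16, value 14.
crate F: weight 11 ≤ 16, value 15.
Best is crate D and crate B with total value 23.

23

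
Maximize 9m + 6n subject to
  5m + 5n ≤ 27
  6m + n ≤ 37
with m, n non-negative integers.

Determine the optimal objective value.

(m,n)=(5,0) is feasible, giving 45.
(m,n)=(4,1) is feasible, giving 42.
(m,n)=(4,0) is feasible, giving 36.
Maximum is 45 at (m,n)=(5,0).

45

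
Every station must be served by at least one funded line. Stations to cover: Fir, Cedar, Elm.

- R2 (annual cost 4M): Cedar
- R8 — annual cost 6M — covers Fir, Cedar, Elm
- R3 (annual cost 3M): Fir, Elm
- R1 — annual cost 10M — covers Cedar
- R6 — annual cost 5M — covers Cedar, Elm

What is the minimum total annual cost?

The greedy cost-per-new-station heuristic would pick R3 and R2 for 7, but a cheaper cover exists.
R8 alone covers Fir, Cedar, Elm — every station.
Total annual cost: 6.
No cover costs less than 6.

6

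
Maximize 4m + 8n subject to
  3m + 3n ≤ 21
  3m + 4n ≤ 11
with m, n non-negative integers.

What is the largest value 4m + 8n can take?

(m,n)=(1,2): 3·1+3·2=9≤21, 3·1+4·2=11≤11, objective 20.
(m,n)=(2,1): 3·2+3·1=9≤21, 3·2+4·1=10≤11, objective 16.
(m,n)=(0,2): 3·0+3·2=6≤21, 3·0+4·2=8≤11, objective 16.
No feasible integer point exceeds 20.

20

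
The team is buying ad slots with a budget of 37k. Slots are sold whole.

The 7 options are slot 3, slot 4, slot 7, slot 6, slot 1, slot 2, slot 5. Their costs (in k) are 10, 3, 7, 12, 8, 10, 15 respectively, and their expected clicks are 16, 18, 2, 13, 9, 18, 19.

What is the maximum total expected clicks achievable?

This is a 0-1 knapsack instance.
Allowing fractional choices, the relaxed optimum would be about 69.7, but ad slots are indivisible.
slot 4 + slot 1 + slot 2 + slot 5: cost 3 + 8 + 10 + 15 = 36 ≤ 37, expected clicks 18 + 9 + 18 + 19 = 64.
slot 3 + slot 4 + slot 1 + slot 5: cost 10 + 3 + 8 + 15 = 36 ≤ 37, expected clicks 16 + 18 + 9 + 19 = 62.
slot 3 + slot 4 + slot 6 + slot 2: cost 10 + 3 + 12 + 10 = 35 ≤ 37, expected clicks 16 + 18 + 13 + 18 = 65.
Best is slot 3, slot 4, slot 6, and slot 2 with total expected clicks 65.

65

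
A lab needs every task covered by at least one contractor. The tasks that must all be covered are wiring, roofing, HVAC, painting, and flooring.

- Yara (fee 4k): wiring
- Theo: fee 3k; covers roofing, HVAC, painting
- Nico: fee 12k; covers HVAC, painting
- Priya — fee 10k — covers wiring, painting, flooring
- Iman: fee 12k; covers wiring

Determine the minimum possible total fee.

13

Choose Theo and Priya: together they cover wiring, roofing, HVAC, painting, flooring — every task.
Total fee: 3 + 10 = 13.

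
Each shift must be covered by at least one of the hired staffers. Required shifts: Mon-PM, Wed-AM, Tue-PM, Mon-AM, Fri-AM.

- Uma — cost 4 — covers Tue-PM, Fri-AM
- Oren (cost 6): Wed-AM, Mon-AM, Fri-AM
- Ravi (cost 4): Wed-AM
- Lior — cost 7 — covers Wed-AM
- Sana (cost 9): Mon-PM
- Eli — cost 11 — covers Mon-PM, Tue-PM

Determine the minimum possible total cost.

This is a weighted set-cover instance.
The greedy cost-per-new-shift heuristic would pick Uma, Oren, and Sana for 19, but a cheaper cover exists.
Choose Oren and Eli: together they cover Mon-PM, Wed-AM, Tue-PM, Mon-AM, Fri-AM — every shift.
Total cost: 6 + 11 = 17.
No cover costs less than 17.

17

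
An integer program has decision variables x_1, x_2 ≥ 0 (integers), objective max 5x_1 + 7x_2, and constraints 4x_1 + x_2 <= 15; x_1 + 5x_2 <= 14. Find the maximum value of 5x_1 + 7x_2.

(x_1,x_2)=(3,2): 4·3+1·2=14≤15, 1·3+5·2=13≤14, objective 29.
(x_1,x_2)=(2,2): 4·2+1·2=10≤15, 1·2+5·2=12≤14, objective 24.
(x_1,x_2)=(3,1): 4·3+1·1=13≤15, 1·3+5·1=8≤14, objective 22.
No feasible integer point exceeds 29.

29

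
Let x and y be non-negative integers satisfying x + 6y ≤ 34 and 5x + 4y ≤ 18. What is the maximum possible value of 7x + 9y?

(x,y)=(0,4) is feasible, giving 36.
(x,y)=(1,3) is feasible, giving 34.
(x,y)=(0,3) is feasible, giving 27.
No feasible integer point exceeds 36.

36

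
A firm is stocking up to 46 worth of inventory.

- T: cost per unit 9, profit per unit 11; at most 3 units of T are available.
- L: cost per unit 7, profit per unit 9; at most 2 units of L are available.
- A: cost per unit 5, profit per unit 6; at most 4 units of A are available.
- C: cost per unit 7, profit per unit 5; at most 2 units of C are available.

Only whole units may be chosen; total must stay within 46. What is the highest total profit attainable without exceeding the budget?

3×T, 2×L, and 1×A: cost 46 ≤ 46, profit 3·11 + 2·9 + 1·6 = 57.
2×T, 1×L, and 4×A: cost 45 ≤ 46, profit 2·11 + 1·9 + 4·6 = 55.
Best is 57.

57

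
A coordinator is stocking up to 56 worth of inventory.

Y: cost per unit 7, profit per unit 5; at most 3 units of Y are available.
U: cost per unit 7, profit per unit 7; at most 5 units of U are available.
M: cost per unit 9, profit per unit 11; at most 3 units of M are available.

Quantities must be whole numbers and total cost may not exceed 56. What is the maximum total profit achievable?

61

Take 4×U and 3×M: cost 55 ≤ 56, profit 4·7 + 3·11 = 61.
M has the best ratio (11/9) and is taken to its limit of 3; remaining capacity is filled optimally with the others.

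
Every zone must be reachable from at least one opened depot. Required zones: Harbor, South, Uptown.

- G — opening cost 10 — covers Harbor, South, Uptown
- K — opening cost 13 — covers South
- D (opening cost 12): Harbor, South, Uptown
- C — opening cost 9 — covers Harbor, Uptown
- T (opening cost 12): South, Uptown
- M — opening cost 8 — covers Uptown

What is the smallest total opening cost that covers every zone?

10

G alone covers Harbor, South, Uptown — every zone.
Total opening cost: 10.
No cover costs less than 10.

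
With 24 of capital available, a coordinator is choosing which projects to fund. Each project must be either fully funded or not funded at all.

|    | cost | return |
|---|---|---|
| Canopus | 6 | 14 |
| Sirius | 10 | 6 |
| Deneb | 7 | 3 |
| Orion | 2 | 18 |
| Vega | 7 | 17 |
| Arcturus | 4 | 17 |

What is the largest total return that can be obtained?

66

This is an integer program with binary decision variables.
Allowing fractional choices, the relaxed optimum would be about 69.0, but projects are indivisible.
Sirius + Orion + Vega + Arcturus: cost 10 + 2 + 7 + 4 = 23 ≤ 24, return 6 + 18 + 17 + 17 = 58.
Canopus + Orion + Vega + Arcturus: cost 6 + 2 + 7 + 4 = 19 ≤ 24, return 14 + 18 + 17 + 17 = 66.
Deneb + Orion + Vega + Arcturus: cost 7 + 2 + 7 + 4 = 20 ≤ 24, return 3 + 18 + 17 + 17 = 55.
Best is Canopus, Orion, Vega, and Arcturus with total return 66.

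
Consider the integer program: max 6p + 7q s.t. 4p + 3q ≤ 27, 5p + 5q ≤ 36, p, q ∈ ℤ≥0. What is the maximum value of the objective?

The continuous relaxation peaks at (0, 7.2) with value 50.40; rounding to a feasible lattice point costs some objective.
(p,q)=(0,7): 4·0+3·7=21≤27, 5·0+5·7=35≤36, objective 49.
(p,q)=(1,6): 4·1+3·6=22≤27, 5·1+5·6=35≤36, objective 48.
(p,q)=(0,6): 4·0+3·6=18≤27, 5·0+5·6=30≤36, objective 42.
No feasible integer point exceeds 49.

49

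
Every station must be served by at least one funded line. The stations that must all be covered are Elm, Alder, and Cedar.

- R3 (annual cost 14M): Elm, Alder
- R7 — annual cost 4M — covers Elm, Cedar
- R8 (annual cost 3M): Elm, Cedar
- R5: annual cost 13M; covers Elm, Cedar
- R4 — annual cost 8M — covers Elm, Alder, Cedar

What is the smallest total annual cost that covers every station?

8

R4 alone covers Elm, Alder, Cedar — every station.
Total annual cost: 8.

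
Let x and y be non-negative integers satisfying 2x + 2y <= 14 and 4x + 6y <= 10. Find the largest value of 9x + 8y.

Relaxing integrality, the LP optimum is 22.50 at (x,y) = (2.5, 0), which is not an integer point.
(x,y)=(2,0): 2·2+2·0=4≤14, 4·2+6·0=8≤10, objective 18.
(x,y)=(1,1): 2·1+2·1=4≤14, 4·1+6·1=10≤10, objective 17.
(x,y)=(1,0): 2·1+2·0=2≤14, 4·1+6·0=4≤10, objective 9.
The best lattice point is (2,0), giving 18.

18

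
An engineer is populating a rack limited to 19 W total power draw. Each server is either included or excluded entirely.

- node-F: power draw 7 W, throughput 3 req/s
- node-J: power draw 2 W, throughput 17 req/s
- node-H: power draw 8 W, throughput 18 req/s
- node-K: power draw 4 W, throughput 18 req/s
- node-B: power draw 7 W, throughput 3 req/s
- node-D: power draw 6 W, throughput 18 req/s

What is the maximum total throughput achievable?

Take node-F, node-J, node-K, and node-D: power draw 7 + 2 + 4 + 6 = 19 ≤ 19, throughput 3 + 17 + 18 + 18 = 56.
No feasible combination exceeds this.

56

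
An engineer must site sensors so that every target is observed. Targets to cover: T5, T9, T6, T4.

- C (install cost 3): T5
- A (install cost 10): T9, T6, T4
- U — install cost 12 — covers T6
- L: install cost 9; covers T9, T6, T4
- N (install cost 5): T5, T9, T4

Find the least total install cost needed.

12

Choose C and L: together they cover T5, T9, T6, T4 — every target.
Total install cost: 3 + 9 = 12.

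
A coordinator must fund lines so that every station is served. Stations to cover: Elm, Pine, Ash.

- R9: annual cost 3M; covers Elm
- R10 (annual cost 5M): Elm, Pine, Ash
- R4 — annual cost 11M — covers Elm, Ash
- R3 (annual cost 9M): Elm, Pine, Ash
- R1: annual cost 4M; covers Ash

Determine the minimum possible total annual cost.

R10 alone covers Elm, Pine, Ash — every station.
Total annual cost: 5.
No cover costs less than 5.

5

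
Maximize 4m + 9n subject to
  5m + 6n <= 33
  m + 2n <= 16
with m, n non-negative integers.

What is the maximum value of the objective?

Relaxing integrality, the LP optimum is 49.50 at (m,n) = (0, 5.5), which is not an integer point.
(m,n)=(0,5): 5·0+6·5=30≤33, 1·0+2·5=10≤16, objective 45.
(m,n)=(1,4): 5·1+6·4=29≤33, 1·1+2·4=9≤16, objective 40.
No feasible integer point exceeds 45.

45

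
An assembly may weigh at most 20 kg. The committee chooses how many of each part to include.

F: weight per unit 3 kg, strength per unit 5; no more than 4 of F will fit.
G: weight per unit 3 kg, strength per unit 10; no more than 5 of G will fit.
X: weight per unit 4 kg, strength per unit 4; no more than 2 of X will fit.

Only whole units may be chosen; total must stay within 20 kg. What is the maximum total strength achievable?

This is a bounded integer knapsack.
1×F and 5×G: weight 18 ≤ 20, strength 1·5 + 5·10 = 55.
5×G and 1×X: weight 19 ≤ 20, strength 5·10 + 1·4 = 54.
Best is 55.

55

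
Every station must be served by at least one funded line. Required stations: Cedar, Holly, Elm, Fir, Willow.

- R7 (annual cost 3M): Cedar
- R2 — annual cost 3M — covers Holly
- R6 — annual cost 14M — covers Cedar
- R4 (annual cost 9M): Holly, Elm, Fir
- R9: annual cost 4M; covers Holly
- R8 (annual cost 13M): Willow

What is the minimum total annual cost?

The greedy cost-per-new-station heuristic would pick R7, R2, R4, and R8 for 28, but a cheaper cover exists.
Choose R7, R4, and R8: together they cover Cedar, Holly, Elm, Fir, Willow — every station.
Total annual cost: 3 + 9 + 13 = 25.
No cover costs less than 25.

25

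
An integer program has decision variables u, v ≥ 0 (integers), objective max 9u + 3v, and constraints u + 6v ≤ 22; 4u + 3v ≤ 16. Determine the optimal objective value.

36

(u,v)=(4,0): 1·4+6·0=4≤22, 4·4+3·0=16≤16, objective 36.
(u,v)=(3,1): 1·3+6·1=9≤22, 4·3+3·1=15≤16, objective 30.
(u,v)=(3,0): 1·3+6·0=3≤22, 4·3+3·0=12≤16, objective 27.
Maximum is 36 at (u,v)=(4,0).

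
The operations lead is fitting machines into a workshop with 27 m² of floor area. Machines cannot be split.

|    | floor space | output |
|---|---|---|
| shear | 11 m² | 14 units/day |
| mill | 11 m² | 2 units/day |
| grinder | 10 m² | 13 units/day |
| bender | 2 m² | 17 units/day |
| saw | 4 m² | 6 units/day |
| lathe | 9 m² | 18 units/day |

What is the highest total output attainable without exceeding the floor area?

55

shear + bender + saw + lathe: floor space 11 + 2 + 4 + 9 = 26 ≤ 27, output 14 + 17 + 6 + 18 = 55.
grinder + bender + saw + lathe: floor space 10 + 2 + 4 + 9 = 25 ≤ 27, output 13 + 17 + 6 + 18 = 54.
shear + grinder + bender + saw: floor space 11 + 10 + 2 + 4 = 27 ≤ 27, output 14 + 13 + 17 + 6 = 50.
Best is shear, bender, saw, and lathe with total output 55.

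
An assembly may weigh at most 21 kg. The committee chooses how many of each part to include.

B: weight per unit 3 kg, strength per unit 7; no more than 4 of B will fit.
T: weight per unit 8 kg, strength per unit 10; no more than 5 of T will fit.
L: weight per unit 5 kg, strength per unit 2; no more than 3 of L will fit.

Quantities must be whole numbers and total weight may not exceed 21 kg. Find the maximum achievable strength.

B has the best ratio (7/3); taking only B gives at most 4×7 = 28 (stopped by the supply cap of 4).
Mixing does better — 4×B and 1×T: weight 20 ≤ 21, strength 4·7 + 1·10 = 38.

38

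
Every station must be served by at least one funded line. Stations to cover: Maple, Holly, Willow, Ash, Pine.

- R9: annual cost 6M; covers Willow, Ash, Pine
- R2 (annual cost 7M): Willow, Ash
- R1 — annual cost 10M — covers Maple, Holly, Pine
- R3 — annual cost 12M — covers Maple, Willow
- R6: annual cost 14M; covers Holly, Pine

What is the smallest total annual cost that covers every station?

16

Choose R9 and R1: together they cover Maple, Holly, Willow, Ash, Pine — every station.
Total annual cost: 6 + 10 = 16.
No cover costs less than 16.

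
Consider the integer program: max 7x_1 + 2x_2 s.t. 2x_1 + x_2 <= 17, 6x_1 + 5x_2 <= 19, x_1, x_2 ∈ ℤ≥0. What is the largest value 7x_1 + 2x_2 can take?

(x_1,x_2)=(3,0): 2·3+1·0=6≤17, 6·3+5·0=18≤19, objective 21.
(x_1,x_2)=(2,1): 2·2+1·1=5≤17, 6·2+5·1=17≤19, objective 16.
The best lattice point is (3,0), giving 21.

21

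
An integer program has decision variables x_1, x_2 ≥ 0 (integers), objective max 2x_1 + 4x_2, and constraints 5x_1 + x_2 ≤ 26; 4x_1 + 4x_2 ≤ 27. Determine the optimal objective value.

24

Relaxing integrality, the LP optimum is 27.00 at (x_1,x_2) = (0, 6.75), which is not an integer point.
(x_1,x_2)=(0,6) is feasible, giving 24.
(x_1,x_2)=(1,5) is feasible, giving 22.
(x_1,x_2)=(0,5) is feasible, giving 20.
The best lattice point is (0,6), giving 24.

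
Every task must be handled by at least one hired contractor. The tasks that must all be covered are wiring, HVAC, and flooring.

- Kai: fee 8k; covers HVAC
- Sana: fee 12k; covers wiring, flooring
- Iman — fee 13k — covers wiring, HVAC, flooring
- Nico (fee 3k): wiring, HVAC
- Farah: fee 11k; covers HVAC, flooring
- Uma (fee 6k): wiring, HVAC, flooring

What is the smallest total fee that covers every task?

This is a weighted set-cover instance.
The greedy cost-per-new-task heuristic would pick Nico and Uma for 9, but a cheaper cover exists.
Uma alone covers wiring, HVAC, flooring — every task.
Total fee: 6.
No cover costs less than 6.

6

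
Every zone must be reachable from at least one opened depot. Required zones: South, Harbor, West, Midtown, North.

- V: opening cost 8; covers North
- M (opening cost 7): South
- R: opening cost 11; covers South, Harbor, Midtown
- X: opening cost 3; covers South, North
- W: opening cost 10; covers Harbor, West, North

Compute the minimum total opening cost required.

21

This is a weighted set-cover instance.
The greedy cost-per-new-zone heuristic would pick X, W, and R for 24, but a cheaper cover exists.
Choose R and W: together they cover South, Harbor, West, Midtown, North — every zone.
Total opening cost: 11 + 10 = 21.
No cover costs less than 21.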